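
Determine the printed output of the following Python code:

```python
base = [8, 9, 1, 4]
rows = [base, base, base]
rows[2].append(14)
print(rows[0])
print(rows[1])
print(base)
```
[8, 9, 1, 4, 14]
[8, 9, 1, 4, 14]
[8, 9, 1, 4, 14]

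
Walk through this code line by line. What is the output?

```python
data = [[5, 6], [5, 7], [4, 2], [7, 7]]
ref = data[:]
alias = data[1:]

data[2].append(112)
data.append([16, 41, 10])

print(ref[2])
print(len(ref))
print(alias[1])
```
[4, 2, 112]
4
[4, 2, 112]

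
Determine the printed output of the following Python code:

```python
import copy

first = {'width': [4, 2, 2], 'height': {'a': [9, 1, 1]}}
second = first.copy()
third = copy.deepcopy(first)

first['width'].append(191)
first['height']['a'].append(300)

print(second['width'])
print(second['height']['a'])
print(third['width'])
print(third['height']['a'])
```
[4, 2, 2, 191]
[9, 1, 1, 300]
[4, 2, 2]
[9, 1, 1]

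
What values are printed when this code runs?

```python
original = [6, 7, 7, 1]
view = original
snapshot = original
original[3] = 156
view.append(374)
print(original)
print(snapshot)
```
[6, 7, 7, 156, 374]
[6, 7, 7, 156, 374]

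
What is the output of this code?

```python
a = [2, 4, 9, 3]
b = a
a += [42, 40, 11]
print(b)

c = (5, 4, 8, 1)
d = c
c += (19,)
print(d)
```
[2, 4, 9, 3, 42, 40, 11]
(5, 4, 8, 1)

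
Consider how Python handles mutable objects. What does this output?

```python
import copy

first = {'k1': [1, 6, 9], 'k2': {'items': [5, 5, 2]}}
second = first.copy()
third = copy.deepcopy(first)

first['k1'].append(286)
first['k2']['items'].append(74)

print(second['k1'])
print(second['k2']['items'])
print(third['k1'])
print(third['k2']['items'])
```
[1, 6, 9, 286]
[5, 5, 2, 74]
[1, 6, 9]
[5, 5, 2]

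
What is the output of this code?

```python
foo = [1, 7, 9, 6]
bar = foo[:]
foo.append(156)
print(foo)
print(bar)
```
[1, 7, 9, 6, 156]
[1, 7, 9, 6]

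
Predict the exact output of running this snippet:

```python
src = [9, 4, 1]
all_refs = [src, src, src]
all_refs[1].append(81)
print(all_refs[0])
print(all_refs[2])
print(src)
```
[9, 4, 1, 81]
[9, 4, 1, 81]
[9, 4, 1, 81]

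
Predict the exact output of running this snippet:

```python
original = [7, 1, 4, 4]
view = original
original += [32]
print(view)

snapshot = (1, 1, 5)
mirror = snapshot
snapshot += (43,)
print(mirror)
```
[7, 1, 4, 4, 32]
(1, 1, 5)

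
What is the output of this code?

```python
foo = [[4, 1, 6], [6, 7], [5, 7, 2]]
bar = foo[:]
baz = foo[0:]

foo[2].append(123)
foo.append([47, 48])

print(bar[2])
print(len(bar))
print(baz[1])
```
[5, 7, 2, 123]
3
[6, 7]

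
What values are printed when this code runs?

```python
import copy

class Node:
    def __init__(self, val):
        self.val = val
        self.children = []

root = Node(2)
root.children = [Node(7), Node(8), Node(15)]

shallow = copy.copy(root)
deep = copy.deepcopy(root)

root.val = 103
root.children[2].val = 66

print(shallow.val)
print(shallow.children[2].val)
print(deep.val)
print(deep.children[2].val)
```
2
66
2
15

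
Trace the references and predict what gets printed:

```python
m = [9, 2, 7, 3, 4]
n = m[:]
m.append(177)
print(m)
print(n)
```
[9, 2, 7, 3, 4, 177]
[9, 2, 7, 3, 4]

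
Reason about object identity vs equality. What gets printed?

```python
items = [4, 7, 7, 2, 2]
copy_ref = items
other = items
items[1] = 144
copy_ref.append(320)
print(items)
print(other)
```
[4, 144, 7, 2, 2, 320]
[4, 144, 7, 2, 2, 320]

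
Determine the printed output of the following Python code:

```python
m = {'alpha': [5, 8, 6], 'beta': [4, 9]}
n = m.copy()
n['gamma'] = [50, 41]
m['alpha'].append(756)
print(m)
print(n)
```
{'alpha': [5, 8, 6, 756], 'beta': [4, 9]}
{'alpha': [5, 8, 6, 756], 'beta': [4, 9], 'gamma': [50, 41]}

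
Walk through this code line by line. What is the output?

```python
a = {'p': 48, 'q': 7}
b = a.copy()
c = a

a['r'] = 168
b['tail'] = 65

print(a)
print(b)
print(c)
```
{'p': 48, 'q': 7, 'r': 168}
{'p': 48, 'q': 7, 'tail': 65}
{'p': 48, 'q': 7, 'r': 168}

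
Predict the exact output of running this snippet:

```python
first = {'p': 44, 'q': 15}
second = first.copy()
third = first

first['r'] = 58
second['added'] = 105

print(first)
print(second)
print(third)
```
{'p': 44, 'q': 15, 'r': 58}
{'p': 44, 'q': 15, 'added': 105}
{'p': 44, 'q': 15, 'r': 58}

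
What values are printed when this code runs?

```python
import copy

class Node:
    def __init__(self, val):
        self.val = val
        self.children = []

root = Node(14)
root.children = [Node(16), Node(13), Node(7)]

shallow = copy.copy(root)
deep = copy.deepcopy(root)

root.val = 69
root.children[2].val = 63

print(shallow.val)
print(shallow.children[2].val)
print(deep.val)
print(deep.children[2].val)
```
14
63
14
7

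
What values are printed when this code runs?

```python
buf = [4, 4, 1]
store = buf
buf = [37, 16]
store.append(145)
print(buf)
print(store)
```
[37, 16]
[4, 4, 1, 145]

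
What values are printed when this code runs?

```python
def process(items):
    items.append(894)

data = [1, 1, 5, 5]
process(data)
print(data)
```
[1, 1, 5, 5, 894]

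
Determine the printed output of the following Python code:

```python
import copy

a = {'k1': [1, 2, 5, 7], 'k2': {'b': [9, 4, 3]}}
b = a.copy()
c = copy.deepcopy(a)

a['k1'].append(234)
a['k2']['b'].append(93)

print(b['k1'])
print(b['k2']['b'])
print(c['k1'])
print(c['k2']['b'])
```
[1, 2, 5, 7, 234]
[9, 4, 3, 93]
[1, 2, 5, 7]
[9, 4, 3]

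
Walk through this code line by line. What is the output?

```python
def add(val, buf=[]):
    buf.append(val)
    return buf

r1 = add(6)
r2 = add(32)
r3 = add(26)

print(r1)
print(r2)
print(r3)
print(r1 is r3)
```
[6, 32, 26]
[6, 32, 26]
[6, 32, 26]
True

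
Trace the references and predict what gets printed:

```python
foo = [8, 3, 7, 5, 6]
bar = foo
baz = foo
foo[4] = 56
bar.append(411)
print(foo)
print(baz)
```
[8, 3, 7, 5, 56, 411]
[8, 3, 7, 5, 56, 411]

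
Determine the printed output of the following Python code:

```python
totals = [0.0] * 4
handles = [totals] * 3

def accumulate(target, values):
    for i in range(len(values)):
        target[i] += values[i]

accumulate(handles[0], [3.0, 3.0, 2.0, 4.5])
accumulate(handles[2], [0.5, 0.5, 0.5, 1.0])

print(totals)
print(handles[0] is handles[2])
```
[3.5, 3.5, 2.5, 5.5]
True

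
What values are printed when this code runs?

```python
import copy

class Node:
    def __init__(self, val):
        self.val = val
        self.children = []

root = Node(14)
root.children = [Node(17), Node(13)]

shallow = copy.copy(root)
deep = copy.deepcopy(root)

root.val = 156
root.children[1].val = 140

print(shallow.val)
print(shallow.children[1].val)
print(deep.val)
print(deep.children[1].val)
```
14
140
14
13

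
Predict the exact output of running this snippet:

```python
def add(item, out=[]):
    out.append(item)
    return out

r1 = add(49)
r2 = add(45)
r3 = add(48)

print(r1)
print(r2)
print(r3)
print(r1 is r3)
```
[49, 45, 48]
[49, 45, 48]
[49, 45, 48]
True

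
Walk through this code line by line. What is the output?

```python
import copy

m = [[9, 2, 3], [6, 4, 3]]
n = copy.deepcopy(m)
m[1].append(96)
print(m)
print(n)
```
[[9, 2, 3], [6, 4, 3, 96]]
[[9, 2, 3], [6, 4, 3]]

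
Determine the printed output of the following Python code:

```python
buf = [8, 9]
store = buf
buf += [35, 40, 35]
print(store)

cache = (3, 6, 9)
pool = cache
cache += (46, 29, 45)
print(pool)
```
[8, 9, 35, 40, 35]
(3, 6, 9)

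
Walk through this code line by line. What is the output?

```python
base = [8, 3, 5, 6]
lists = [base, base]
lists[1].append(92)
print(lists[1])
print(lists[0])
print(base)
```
[8, 3, 5, 6, 92]
[8, 3, 5, 6, 92]
[8, 3, 5, 6, 92]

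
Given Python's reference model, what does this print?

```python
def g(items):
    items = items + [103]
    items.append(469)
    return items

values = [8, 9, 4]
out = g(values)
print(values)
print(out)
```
[8, 9, 4]
[8, 9, 4, 103, 469]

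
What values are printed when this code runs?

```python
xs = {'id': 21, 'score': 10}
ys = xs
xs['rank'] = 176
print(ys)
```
{'id': 21, 'score': 10, 'rank': 176}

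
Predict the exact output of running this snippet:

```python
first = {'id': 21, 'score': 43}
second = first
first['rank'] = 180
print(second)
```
{'id': 21, 'score': 43, 'rank': 180}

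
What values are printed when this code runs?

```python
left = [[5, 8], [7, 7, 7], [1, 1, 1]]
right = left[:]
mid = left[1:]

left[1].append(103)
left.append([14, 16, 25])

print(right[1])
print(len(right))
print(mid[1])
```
[7, 7, 7, 103]
3
[1, 1, 1]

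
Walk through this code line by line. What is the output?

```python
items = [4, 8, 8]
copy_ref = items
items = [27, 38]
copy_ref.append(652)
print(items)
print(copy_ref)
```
[27, 38]
[4, 8, 8, 652]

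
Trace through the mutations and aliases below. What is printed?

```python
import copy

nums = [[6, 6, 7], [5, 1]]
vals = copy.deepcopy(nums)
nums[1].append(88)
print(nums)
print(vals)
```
[[6, 6, 7], [5, 1, 88]]
[[6, 6, 7], [5, 1]]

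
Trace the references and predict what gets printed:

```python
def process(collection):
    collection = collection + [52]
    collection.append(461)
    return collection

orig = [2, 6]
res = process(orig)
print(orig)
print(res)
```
[2, 6]
[2, 6, 52, 461]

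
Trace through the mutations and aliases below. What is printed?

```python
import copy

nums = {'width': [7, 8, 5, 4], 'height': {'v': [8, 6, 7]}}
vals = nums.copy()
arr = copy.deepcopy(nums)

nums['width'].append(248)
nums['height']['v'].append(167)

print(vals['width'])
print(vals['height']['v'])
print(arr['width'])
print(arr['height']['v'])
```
[7, 8, 5, 4, 248]
[8, 6, 7, 167]
[7, 8, 5, 4]
[8, 6, 7]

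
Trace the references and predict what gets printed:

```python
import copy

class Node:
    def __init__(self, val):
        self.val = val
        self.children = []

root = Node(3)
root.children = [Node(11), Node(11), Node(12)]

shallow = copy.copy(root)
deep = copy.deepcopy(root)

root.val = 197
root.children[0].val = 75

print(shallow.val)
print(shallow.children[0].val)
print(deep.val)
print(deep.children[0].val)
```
3
75
3
11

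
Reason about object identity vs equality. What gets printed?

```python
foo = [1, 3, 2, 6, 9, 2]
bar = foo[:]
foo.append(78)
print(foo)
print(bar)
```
[1, 3, 2, 6, 9, 2, 78]
[1, 3, 2, 6, 9, 2]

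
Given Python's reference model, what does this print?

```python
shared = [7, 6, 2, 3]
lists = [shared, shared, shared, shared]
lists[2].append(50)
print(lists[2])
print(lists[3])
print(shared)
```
[7, 6, 2, 3, 50]
[7, 6, 2, 3, 50]
[7, 6, 2, 3, 50]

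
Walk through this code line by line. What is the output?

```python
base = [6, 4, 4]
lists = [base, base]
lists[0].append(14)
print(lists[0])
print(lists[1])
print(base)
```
[6, 4, 4, 14]
[6, 4, 4, 14]
[6, 4, 4, 14]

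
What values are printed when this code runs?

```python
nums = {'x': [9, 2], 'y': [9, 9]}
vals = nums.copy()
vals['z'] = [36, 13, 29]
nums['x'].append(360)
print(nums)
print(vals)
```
{'x': [9, 2, 360], 'y': [9, 9]}
{'x': [9, 2, 360], 'y': [9, 9], 'z': [36, 13, 29]}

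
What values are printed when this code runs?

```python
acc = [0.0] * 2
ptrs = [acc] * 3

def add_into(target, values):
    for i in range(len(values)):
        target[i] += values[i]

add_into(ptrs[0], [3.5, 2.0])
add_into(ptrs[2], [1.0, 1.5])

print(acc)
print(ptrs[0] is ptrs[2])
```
[4.5, 3.5]
True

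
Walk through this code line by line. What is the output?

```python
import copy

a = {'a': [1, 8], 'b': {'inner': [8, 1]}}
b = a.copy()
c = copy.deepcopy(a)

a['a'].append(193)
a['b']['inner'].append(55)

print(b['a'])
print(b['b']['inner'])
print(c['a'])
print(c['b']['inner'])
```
[1, 8, 193]
[8, 1, 55]
[1, 8]
[8, 1]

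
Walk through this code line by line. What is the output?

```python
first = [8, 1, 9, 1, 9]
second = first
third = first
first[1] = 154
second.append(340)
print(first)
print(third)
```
[8, 154, 9, 1, 9, 340]
[8, 154, 9, 1, 9, 340]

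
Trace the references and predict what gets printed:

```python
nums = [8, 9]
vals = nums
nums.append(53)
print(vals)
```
[8, 9, 53]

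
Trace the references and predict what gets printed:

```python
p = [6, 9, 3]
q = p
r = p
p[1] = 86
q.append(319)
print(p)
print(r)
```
[6, 86, 3, 319]
[6, 86, 3, 319]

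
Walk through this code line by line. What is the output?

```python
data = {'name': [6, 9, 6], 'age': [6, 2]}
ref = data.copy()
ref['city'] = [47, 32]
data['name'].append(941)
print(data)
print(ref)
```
{'name': [6, 9, 6, 941], 'age': [6, 2]}
{'name': [6, 9, 6, 941], 'age': [6, 2], 'city': [47, 32]}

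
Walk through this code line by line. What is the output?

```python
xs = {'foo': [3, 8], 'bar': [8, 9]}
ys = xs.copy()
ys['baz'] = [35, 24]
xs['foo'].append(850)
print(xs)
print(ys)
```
{'foo': [3, 8, 850], 'bar': [8, 9]}
{'foo': [3, 8, 850], 'bar': [8, 9], 'baz': [35, 24]}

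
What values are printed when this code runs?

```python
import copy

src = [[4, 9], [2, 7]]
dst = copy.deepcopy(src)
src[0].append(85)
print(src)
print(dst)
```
[[4, 9, 85], [2, 7]]
[[4, 9], [2, 7]]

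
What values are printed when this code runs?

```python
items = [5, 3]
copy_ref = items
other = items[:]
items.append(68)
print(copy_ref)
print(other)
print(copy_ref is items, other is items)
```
[5, 3, 68]
[5, 3]
True False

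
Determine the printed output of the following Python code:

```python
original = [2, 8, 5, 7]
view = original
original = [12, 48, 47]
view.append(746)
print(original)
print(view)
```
[12, 48, 47]
[2, 8, 5, 7, 746]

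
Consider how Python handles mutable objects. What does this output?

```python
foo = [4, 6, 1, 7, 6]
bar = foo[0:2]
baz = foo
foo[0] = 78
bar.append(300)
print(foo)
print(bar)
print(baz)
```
[78, 6, 1, 7, 6]
[4, 6, 300]
[78, 6, 1, 7, 6]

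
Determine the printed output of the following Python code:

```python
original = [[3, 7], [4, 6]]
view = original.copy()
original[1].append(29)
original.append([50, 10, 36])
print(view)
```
[[3, 7], [4, 6, 29]]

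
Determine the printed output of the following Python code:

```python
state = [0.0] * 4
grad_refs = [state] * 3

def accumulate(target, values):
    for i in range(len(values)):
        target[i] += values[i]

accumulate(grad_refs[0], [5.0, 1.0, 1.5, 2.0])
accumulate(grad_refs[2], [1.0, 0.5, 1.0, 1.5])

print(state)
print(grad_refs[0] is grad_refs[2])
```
[6.0, 1.5, 2.5, 3.5]
True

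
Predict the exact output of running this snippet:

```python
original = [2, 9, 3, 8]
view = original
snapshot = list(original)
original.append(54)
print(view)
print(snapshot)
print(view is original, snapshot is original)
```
[2, 9, 3, 8, 54]
[2, 9, 3, 8]
True False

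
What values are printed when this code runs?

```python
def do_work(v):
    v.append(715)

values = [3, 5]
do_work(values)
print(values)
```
[3, 5, 715]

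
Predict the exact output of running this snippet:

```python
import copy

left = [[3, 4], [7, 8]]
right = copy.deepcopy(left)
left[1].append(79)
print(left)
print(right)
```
[[3, 4], [7, 8, 79]]
[[3, 4], [7, 8]]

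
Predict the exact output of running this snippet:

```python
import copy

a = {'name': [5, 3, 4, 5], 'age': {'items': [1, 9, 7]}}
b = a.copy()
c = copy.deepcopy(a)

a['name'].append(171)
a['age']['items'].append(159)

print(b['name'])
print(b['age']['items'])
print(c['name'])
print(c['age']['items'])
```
[5, 3, 4, 5, 171]
[1, 9, 7, 159]
[5, 3, 4, 5]
[1, 9, 7]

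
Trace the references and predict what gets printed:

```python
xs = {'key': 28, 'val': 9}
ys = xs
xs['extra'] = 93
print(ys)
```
{'key': 28, 'val': 9, 'extra': 93}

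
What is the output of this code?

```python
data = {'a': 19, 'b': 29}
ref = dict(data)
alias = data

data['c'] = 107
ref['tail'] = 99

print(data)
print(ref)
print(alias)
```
{'a': 19, 'b': 29, 'c': 107}
{'a': 19, 'b': 29, 'tail': 99}
{'a': 19, 'b': 29, 'c': 107}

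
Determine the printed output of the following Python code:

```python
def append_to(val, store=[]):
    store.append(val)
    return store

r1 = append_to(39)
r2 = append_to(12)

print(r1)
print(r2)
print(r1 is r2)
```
[39, 12]
[39, 12]
True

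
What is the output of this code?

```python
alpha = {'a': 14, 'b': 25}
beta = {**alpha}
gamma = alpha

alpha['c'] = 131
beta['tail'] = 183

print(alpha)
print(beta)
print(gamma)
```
{'a': 14, 'b': 25, 'c': 131}
{'a': 14, 'b': 25, 'tail': 183}
{'a': 14, 'b': 25, 'c': 131}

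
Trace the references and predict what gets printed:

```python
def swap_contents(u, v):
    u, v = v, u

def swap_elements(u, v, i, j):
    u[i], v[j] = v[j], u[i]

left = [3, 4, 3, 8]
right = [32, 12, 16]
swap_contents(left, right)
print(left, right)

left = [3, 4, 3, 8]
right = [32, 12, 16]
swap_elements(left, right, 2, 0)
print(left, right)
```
[3, 4, 3, 8] [32, 12, 16]
[3, 4, 32, 8] [3, 12, 16]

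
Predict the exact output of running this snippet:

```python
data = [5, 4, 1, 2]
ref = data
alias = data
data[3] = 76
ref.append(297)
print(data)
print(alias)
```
[5, 4, 1, 76, 297]
[5, 4, 1, 76, 297]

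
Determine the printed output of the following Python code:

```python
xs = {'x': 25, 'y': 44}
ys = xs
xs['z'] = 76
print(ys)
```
{'x': 25, 'y': 44, 'z': 76}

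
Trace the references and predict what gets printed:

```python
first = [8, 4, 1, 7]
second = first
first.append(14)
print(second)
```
[8, 4, 1, 7, 14]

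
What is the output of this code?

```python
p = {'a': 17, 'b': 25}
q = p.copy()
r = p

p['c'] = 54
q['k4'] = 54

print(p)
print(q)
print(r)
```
{'a': 17, 'b': 25, 'c': 54}
{'a': 17, 'b': 25, 'k4': 54}
{'a': 17, 'b': 25, 'c': 54}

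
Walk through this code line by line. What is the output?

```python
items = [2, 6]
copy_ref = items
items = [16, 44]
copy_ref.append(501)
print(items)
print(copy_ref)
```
[16, 44]
[2, 6, 501]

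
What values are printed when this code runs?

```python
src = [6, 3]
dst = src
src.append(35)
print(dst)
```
[6, 3, 35]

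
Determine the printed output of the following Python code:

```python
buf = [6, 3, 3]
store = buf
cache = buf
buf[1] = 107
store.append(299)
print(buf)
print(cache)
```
[6, 107, 3, 299]
[6, 107, 3, 299]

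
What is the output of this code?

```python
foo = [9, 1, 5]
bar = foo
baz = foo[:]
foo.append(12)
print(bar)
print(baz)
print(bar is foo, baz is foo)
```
[9, 1, 5, 12]
[9, 1, 5]
True False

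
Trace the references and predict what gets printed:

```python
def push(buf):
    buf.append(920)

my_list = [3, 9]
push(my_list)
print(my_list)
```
[3, 9, 920]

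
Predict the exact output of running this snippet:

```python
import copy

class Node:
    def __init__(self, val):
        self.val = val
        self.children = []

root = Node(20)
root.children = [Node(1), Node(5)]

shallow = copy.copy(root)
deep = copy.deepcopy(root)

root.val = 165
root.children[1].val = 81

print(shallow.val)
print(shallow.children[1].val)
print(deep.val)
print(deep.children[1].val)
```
20
81
20
5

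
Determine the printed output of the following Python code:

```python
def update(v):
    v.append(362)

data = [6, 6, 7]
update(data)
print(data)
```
[6, 6, 7, 362]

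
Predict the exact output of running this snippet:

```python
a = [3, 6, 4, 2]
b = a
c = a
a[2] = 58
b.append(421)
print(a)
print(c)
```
[3, 6, 58, 2, 421]
[3, 6, 58, 2, 421]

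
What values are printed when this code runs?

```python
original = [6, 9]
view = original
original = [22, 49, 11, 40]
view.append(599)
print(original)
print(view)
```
[22, 49, 11, 40]
[6, 9, 599]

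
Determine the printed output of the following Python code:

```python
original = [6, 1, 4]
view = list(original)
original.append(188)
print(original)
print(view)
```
[6, 1, 4, 188]
[6, 1, 4]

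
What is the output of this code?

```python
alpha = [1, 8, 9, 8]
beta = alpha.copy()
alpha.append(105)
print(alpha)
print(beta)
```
[1, 8, 9, 8, 105]
[1, 8, 9, 8]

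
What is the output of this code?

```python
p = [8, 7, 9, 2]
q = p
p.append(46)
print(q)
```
[8, 7, 9, 2, 46]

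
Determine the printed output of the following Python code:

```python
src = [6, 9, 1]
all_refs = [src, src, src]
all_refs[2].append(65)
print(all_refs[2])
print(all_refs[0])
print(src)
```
[6, 9, 1, 65]
[6, 9, 1, 65]
[6, 9, 1, 65]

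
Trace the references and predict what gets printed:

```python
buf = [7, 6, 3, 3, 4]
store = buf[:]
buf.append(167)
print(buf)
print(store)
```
[7, 6, 3, 3, 4, 167]
[7, 6, 3, 3, 4]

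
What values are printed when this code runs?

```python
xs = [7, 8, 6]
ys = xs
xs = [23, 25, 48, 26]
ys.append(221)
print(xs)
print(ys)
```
[23, 25, 48, 26]
[7, 8, 6, 221]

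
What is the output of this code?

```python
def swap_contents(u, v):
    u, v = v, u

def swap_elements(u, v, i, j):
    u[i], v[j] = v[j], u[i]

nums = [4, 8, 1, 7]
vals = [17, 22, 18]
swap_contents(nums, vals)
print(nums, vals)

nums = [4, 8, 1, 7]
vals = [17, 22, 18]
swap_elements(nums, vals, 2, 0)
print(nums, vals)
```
[4, 8, 1, 7] [17, 22, 18]
[4, 8, 17, 7] [1, 22, 18]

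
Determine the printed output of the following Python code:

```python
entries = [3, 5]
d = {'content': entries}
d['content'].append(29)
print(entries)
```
[3, 5, 29]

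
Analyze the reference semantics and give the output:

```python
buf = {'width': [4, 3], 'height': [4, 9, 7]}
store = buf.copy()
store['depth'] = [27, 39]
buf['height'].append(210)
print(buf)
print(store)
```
{'width': [4, 3], 'height': [4, 9, 7, 210]}
{'width': [4, 3], 'height': [4, 9, 7, 210], 'depth': [27, 39]}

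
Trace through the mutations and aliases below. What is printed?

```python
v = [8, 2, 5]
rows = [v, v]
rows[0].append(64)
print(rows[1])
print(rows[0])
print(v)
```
[8, 2, 5, 64]
[8, 2, 5, 64]
[8, 2, 5, 64]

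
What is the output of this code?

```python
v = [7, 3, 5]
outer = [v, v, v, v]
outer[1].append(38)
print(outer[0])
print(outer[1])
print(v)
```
[7, 3, 5, 38]
[7, 3, 5, 38]
[7, 3, 5, 38]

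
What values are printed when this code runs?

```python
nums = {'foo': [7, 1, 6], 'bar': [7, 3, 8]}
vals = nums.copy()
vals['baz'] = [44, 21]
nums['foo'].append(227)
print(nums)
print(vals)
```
{'foo': [7, 1, 6, 227], 'bar': [7, 3, 8]}
{'foo': [7, 1, 6, 227], 'bar': [7, 3, 8], 'baz': [44, 21]}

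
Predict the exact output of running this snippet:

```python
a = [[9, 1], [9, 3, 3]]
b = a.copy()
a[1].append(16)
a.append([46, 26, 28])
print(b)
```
[[9, 1], [9, 3, 3, 16]]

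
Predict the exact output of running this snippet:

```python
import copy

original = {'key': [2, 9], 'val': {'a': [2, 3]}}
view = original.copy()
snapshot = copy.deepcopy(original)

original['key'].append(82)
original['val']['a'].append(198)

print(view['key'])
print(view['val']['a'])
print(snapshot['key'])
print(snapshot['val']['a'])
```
[2, 9, 82]
[2, 3, 198]
[2, 9]
[2, 3]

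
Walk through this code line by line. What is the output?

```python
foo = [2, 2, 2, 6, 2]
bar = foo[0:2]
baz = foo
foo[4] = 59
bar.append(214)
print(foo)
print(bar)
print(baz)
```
[2, 2, 2, 6, 59]
[2, 2, 214]
[2, 2, 2, 6, 59]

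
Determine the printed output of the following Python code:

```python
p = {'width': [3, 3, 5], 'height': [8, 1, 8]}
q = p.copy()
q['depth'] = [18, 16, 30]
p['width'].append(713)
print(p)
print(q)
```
{'width': [3, 3, 5, 713], 'height': [8, 1, 8]}
{'width': [3, 3, 5, 713], 'height': [8, 1, 8], 'depth': [18, 16, 30]}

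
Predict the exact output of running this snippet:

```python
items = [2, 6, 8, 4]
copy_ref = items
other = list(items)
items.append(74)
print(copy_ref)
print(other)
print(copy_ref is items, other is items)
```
[2, 6, 8, 4, 74]
[2, 6, 8, 4]
True False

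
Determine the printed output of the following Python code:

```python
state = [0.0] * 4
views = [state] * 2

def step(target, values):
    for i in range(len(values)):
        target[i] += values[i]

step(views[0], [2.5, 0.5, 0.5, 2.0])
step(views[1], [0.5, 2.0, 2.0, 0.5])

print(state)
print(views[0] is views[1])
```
[3.0, 2.5, 2.5, 2.5]
True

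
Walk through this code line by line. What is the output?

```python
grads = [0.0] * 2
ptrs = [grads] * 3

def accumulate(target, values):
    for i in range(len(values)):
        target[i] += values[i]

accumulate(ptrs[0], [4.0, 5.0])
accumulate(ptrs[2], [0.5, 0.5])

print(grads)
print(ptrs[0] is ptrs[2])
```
[4.5, 5.5]
True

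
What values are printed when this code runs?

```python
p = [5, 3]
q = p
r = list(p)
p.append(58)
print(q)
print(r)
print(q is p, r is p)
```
[5, 3, 58]
[5, 3]
True False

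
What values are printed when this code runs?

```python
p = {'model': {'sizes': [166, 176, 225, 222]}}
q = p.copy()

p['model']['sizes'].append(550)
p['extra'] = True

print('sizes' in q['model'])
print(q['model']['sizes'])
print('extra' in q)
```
True
[166, 176, 225, 222, 550]
False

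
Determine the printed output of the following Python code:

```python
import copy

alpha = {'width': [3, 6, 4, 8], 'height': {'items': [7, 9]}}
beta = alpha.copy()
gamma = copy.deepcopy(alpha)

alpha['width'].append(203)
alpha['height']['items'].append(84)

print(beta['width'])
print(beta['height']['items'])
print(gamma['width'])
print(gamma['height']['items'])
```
[3, 6, 4, 8, 203]
[7, 9, 84]
[3, 6, 4, 8]
[7, 9]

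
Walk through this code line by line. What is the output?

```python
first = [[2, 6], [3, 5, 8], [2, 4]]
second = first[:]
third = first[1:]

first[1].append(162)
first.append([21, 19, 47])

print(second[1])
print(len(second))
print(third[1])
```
[3, 5, 8, 162]
3
[2, 4]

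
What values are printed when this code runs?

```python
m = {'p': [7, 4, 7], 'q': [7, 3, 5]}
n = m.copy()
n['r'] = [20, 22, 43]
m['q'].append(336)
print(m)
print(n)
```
{'p': [7, 4, 7], 'q': [7, 3, 5, 336]}
{'p': [7, 4, 7], 'q': [7, 3, 5, 336], 'r': [20, 22, 43]}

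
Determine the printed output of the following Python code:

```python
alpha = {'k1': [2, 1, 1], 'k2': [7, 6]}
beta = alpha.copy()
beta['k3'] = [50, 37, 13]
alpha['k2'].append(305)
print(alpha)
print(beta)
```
{'k1': [2, 1, 1], 'k2': [7, 6, 305]}
{'k1': [2, 1, 1], 'k2': [7, 6, 305], 'k3': [50, 37, 13]}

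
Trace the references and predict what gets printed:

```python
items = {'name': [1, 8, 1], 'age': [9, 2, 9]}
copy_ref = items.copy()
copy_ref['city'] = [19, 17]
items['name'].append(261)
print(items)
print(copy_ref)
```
{'name': [1, 8, 1, 261], 'age': [9, 2, 9]}
{'name': [1, 8, 1, 261], 'age': [9, 2, 9], 'city': [19, 17]}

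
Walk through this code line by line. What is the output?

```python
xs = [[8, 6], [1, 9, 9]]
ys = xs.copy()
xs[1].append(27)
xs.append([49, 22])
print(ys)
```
[[8, 6], [1, 9, 9, 27]]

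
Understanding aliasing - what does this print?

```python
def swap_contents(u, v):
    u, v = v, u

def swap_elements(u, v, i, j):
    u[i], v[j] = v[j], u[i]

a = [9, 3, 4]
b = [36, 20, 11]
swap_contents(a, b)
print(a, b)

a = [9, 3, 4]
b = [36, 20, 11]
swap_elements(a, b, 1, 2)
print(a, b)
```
[9, 3, 4] [36, 20, 11]
[9, 11, 4] [36, 20, 3]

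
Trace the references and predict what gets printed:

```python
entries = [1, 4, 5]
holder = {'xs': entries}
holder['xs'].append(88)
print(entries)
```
[1, 4, 5, 88]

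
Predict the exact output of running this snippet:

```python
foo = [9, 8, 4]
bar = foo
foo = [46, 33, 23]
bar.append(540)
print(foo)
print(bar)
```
[46, 33, 23]
[9, 8, 4, 540]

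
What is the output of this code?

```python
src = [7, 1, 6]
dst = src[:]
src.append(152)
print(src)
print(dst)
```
[7, 1, 6, 152]
[7, 1, 6]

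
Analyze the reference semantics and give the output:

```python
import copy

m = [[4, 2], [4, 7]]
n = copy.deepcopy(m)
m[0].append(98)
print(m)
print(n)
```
[[4, 2, 98], [4, 7]]
[[4, 2], [4, 7]]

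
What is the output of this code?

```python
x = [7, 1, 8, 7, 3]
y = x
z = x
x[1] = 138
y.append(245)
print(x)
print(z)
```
[7, 138, 8, 7, 3, 245]
[7, 138, 8, 7, 3, 245]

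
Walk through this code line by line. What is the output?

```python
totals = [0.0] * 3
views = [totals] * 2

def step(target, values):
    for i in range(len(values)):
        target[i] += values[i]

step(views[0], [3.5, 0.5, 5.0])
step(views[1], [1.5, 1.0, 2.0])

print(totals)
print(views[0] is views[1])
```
[5.0, 1.5, 7.0]
True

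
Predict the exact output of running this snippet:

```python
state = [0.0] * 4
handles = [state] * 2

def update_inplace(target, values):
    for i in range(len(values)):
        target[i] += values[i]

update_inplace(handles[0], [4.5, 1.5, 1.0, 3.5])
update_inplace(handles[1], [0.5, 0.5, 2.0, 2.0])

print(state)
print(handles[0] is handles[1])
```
[5.0, 2.0, 3.0, 5.5]
True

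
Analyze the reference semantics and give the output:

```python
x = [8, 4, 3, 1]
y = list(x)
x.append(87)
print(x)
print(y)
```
[8, 4, 3, 1, 87]
[8, 4, 3, 1]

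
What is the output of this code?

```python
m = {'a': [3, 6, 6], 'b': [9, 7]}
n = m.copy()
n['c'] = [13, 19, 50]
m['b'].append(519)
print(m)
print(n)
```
{'a': [3, 6, 6], 'b': [9, 7, 519]}
{'a': [3, 6, 6], 'b': [9, 7, 519], 'c': [13, 19, 50]}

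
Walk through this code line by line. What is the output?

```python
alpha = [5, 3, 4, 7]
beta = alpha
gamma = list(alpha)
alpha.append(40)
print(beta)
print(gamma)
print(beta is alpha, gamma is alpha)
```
[5, 3, 4, 7, 40]
[5, 3, 4, 7]
True False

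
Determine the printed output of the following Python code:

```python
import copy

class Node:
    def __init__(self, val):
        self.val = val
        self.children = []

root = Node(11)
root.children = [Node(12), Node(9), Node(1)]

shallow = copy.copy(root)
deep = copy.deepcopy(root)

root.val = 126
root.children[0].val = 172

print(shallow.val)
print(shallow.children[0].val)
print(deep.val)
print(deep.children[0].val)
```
11
172
11
12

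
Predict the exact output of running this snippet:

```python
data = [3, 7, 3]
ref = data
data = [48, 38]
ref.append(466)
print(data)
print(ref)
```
[48, 38]
[3, 7, 3, 466]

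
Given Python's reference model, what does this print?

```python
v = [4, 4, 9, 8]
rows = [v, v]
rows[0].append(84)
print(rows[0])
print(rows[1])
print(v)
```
[4, 4, 9, 8, 84]
[4, 4, 9, 8, 84]
[4, 4, 9, 8, 84]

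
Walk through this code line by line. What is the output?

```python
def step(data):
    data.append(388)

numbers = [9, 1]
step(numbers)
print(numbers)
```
[9, 1, 388]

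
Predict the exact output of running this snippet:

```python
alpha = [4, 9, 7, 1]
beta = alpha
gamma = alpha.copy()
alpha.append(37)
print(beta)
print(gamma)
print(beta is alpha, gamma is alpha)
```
[4, 9, 7, 1, 37]
[4, 9, 7, 1]
True False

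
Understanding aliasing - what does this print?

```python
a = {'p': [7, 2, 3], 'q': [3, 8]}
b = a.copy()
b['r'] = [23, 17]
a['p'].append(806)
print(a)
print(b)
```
{'p': [7, 2, 3, 806], 'q': [3, 8]}
{'p': [7, 2, 3, 806], 'q': [3, 8], 'r': [23, 17]}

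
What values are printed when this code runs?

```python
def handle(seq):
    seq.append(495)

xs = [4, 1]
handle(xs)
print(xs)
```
[4, 1, 495]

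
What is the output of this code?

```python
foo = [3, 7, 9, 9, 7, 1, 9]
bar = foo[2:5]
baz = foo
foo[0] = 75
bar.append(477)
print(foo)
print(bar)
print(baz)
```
[75, 7, 9, 9, 7, 1, 9]
[9, 9, 7, 477]
[75, 7, 9, 9, 7, 1, 9]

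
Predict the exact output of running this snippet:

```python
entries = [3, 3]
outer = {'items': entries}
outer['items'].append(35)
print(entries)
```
[3, 3, 35]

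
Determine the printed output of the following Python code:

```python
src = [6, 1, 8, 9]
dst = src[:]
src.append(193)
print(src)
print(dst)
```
[6, 1, 8, 9, 193]
[6, 1, 8, 9]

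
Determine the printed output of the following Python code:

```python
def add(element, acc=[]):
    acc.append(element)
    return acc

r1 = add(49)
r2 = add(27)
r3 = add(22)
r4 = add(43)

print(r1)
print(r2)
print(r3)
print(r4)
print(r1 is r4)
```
[49, 27, 22, 43]
[49, 27, 22, 43]
[49, 27, 22, 43]
[49, 27, 22, 43]
True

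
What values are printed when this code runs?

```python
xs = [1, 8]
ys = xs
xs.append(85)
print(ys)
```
[1, 8, 85]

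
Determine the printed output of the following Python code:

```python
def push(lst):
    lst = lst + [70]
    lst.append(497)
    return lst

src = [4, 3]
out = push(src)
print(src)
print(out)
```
[4, 3]
[4, 3, 70, 497]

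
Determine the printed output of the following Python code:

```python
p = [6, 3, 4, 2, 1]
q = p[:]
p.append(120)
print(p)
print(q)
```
[6, 3, 4, 2, 1, 120]
[6, 3, 4, 2, 1]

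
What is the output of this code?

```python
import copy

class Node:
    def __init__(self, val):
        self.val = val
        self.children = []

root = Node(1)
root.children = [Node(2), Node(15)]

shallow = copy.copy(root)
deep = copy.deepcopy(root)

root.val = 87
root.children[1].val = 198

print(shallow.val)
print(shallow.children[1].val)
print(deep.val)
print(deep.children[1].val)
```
1
198
1
15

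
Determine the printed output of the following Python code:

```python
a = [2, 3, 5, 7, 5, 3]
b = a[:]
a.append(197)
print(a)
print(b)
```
[2, 3, 5, 7, 5, 3, 197]
[2, 3, 5, 7, 5, 3]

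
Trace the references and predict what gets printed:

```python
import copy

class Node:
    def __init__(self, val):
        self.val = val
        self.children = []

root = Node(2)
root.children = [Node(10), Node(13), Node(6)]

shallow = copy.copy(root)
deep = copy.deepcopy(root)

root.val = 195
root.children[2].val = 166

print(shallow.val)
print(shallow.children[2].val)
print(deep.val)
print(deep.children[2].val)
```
2
166
2
6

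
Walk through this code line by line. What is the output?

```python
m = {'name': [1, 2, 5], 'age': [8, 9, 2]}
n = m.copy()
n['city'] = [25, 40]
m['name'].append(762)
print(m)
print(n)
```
{'name': [1, 2, 5, 762], 'age': [8, 9, 2]}
{'name': [1, 2, 5, 762], 'age': [8, 9, 2], 'city': [25, 40]}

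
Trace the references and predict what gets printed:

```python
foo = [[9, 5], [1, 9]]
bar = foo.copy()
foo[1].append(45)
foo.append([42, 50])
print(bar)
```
[[9, 5], [1, 9, 45]]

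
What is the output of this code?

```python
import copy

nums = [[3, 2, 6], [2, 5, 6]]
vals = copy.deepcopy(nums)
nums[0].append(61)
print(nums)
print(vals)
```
[[3, 2, 6, 61], [2, 5, 6]]
[[3, 2, 6], [2, 5, 6]]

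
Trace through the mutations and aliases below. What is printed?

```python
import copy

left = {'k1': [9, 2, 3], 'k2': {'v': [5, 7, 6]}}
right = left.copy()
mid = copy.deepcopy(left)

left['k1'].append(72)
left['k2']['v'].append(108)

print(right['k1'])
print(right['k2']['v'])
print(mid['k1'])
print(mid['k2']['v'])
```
[9, 2, 3, 72]
[5, 7, 6, 108]
[9, 2, 3]
[5, 7, 6]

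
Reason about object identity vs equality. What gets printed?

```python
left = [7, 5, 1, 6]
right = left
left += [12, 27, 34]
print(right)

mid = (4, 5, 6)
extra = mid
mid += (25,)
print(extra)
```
[7, 5, 1, 6, 12, 27, 34]
(4, 5, 6)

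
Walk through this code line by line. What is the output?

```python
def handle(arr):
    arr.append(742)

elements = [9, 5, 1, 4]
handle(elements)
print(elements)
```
[9, 5, 1, 4, 742]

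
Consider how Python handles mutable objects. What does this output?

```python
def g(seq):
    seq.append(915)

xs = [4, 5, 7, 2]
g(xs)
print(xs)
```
[4, 5, 7, 2, 915]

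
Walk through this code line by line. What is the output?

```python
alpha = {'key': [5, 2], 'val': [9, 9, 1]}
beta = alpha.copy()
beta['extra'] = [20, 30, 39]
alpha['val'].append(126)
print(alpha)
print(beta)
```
{'key': [5, 2], 'val': [9, 9, 1, 126]}
{'key': [5, 2], 'val': [9, 9, 1, 126], 'extra': [20, 30, 39]}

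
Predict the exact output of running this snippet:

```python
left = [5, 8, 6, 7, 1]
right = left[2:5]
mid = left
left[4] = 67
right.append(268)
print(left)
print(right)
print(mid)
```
[5, 8, 6, 7, 67]
[6, 7, 1, 268]
[5, 8, 6, 7, 67]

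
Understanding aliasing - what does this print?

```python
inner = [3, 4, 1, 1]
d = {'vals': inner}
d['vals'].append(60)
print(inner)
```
[3, 4, 1, 1, 60]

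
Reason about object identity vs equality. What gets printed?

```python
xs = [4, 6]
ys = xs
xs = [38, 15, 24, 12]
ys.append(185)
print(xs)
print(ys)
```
[38, 15, 24, 12]
[4, 6, 185]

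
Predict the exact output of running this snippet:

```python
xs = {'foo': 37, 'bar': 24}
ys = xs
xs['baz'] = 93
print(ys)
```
{'foo': 37, 'bar': 24, 'baz': 93}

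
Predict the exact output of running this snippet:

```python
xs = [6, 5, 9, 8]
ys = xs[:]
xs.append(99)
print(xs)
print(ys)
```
[6, 5, 9, 8, 99]
[6, 5, 9, 8]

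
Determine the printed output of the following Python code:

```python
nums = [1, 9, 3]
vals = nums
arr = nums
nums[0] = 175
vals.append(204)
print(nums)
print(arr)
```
[175, 9, 3, 204]
[175, 9, 3, 204]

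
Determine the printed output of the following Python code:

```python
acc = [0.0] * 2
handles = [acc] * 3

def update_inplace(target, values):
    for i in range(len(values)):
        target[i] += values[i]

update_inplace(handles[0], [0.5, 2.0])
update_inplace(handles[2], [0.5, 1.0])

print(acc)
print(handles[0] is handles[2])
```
[1.0, 3.0]
True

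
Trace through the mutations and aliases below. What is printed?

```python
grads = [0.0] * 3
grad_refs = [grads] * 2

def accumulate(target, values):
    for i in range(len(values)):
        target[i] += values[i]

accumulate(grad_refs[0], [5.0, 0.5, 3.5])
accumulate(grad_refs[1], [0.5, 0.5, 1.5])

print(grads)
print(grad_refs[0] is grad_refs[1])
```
[5.5, 1.0, 5.0]
True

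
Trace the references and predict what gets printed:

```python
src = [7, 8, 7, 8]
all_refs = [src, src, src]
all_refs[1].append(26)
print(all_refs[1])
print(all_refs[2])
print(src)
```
[7, 8, 7, 8, 26]
[7, 8, 7, 8, 26]
[7, 8, 7, 8, 26]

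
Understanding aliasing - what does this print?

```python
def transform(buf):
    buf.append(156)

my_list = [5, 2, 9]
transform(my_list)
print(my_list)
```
[5, 2, 9, 156]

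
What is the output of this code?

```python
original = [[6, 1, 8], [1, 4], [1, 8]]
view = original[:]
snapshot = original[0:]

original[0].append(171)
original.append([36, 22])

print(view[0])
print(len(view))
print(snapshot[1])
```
[6, 1, 8, 171]
3
[1, 4]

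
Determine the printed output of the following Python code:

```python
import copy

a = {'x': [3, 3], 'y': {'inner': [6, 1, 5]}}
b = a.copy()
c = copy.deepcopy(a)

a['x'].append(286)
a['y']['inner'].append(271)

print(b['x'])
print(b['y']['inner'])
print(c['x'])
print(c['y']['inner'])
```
[3, 3, 286]
[6, 1, 5, 271]
[3, 3]
[6, 1, 5]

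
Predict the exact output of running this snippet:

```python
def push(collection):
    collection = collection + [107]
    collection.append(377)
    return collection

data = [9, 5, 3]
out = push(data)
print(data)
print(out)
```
[9, 5, 3]
[9, 5, 3, 107, 377]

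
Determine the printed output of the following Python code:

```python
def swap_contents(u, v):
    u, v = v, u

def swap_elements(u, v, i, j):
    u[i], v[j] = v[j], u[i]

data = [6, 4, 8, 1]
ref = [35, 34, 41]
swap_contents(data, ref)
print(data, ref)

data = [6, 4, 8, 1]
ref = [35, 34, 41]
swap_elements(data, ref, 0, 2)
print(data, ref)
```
[6, 4, 8, 1] [35, 34, 41]
[41, 4, 8, 1] [35, 34, 6]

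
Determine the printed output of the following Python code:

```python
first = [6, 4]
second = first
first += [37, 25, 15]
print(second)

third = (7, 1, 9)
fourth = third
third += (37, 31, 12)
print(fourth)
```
[6, 4, 37, 25, 15]
(7, 1, 9)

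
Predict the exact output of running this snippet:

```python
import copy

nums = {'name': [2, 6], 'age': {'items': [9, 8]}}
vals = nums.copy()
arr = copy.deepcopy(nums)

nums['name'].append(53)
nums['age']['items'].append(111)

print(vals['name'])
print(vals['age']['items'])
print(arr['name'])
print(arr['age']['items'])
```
[2, 6, 53]
[9, 8, 111]
[2, 6]
[9, 8]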